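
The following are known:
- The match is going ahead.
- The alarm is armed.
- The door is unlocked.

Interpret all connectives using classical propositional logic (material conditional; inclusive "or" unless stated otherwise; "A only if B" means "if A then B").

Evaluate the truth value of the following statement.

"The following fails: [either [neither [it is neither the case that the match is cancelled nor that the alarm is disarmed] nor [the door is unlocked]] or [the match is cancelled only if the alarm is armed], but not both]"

Let S = "the match is cancelled" (F), R = "the alarm is armed" (T), N = "the door is locked" (F).
Parsed as ¬(((S ↓ ¬R) ↓ ¬N) ⊕ (S → R))

¬R = ¬T = F
S ↓ ¬R = F ↓ F = T
¬N = ¬F = T
(S ↓ ¬R) ↓ ¬N = T ↓ T = F
S → R = F → T = T
((S ↓ ¬R) ↓ ¬N) ⊕ (S → R) = F ⊕ T = T
¬(((S ↓ ¬R) ↓ ¬N) ⊕ (S → R)) = ¬T = F

False.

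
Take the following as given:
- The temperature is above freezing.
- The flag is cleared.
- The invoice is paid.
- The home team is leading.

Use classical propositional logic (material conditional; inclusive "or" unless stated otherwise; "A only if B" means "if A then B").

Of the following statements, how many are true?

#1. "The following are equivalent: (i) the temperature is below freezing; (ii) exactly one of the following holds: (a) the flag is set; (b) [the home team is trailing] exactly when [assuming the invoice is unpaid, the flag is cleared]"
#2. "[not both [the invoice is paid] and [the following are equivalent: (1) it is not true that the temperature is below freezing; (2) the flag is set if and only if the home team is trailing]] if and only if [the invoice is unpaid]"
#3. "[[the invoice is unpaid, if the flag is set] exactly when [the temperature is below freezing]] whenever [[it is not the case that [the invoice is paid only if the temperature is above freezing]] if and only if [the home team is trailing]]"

2

Let H = "the temperature is below freezing" (F), M = "the flag is set" (F), R = "the home team is leading" (T), L = "the invoice is paid" (T).

#1: Formalization: H ↔ (M ⊕ (¬R ↔ (¬L → ¬M)))

¬R = ¬T = F
¬L = ¬T = F
¬M = ¬F = T
¬L → ¬M = F → T = T
¬R ↔ (¬L → ¬M) = F ↔ T = F
M ⊕ (¬R ↔ (¬L → ¬M)) = F ⊕ F = F
H ↔ (M ⊕ (¬R ↔ (¬L → ¬M))) = F ↔ F = T
Hence #1 is true.

#2: Formalization: (L ↑ (¬H ↔ (M ↔ ¬R))) ↔ ¬L

¬H = ¬F = T
¬R = ¬T = F
M ↔ ¬R = F ↔ F = T
¬H ↔ (M ↔ ¬R) = T ↔ T = T
L ↑ (¬H ↔ (M ↔ ¬R)) = T ↑ T = F
¬L = ¬T = F
(L ↑ (¬H ↔ (M ↔ ¬R))) ↔ ¬L = F ↔ F = T
Thus #2 is true.

#3: In symbols: (¬(L → ¬H) ↔ ¬R) → ((M → ¬L) ↔ H)

¬H = ¬F = T
L → ¬H = T → T = T
¬(L → ¬H) = ¬T = F
¬R = ¬T = F
¬(L → ¬H) ↔ ¬R = F ↔ F = T
¬L = ¬T = F
M → ¬L = F → F = T
(M → ¬L) ↔ H = T ↔ F = F
(¬(L → ¬H) ↔ ¬R) → ((M → ¬L) ↔ H) = T → F = F
So #3 is false.

Count: 2.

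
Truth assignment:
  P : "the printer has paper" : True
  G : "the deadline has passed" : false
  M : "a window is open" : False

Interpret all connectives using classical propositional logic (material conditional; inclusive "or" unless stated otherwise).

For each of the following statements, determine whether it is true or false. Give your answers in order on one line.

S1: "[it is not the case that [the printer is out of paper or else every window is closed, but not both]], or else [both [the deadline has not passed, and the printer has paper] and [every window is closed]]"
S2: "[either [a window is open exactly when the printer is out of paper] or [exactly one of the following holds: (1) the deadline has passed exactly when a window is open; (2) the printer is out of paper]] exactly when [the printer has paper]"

S1: In symbols: ¬(¬P ⊕ ¬M) ∨ ((¬G ∧ P) ∧ ¬M)

¬P = ¬T = F
¬M = ¬F = T
¬P ⊕ ¬M = F ⊕ T = T
¬(¬P ⊕ ¬M) = ¬T = F
¬G = ¬F = T
¬G ∧ P = T ∧ T = T
¬M = ¬F = T
(¬G ∧ P) ∧ ¬M = T ∧ T = T
¬(¬P ⊕ ¬M) ∨ ((¬G ∧ P) ∧ ¬M) = F ∨ T = T
Thus S1 is true.

S2: Formalization: ((M ↔ ¬P) ∨ ((G ↔ M) ⊕ ¬P)) ↔ P

¬P = ¬T = F
M ↔ ¬P = F ↔ F = T
G ↔ M = F ↔ F = T
¬P = ¬T = F
(G ↔ M) ⊕ ¬P = T ⊕ F = T
(M ↔ ¬P) ∨ ((G ↔ M) ⊕ ¬P) = T ∨ T = T
((M ↔ ¬P) ∨ ((G ↔ M) ⊕ ¬P)) ↔ P = T ↔ T = T
Thus S2 is true.

S1 true / S2 true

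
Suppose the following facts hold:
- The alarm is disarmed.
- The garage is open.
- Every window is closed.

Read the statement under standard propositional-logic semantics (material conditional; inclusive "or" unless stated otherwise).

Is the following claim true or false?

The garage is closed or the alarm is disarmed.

True.

Let M = "the garage is closed" (F), V = "the alarm is armed" (F).
In symbols: M ∨ ¬V

¬V = ¬F = T
M ∨ ¬V = F ∨ T = T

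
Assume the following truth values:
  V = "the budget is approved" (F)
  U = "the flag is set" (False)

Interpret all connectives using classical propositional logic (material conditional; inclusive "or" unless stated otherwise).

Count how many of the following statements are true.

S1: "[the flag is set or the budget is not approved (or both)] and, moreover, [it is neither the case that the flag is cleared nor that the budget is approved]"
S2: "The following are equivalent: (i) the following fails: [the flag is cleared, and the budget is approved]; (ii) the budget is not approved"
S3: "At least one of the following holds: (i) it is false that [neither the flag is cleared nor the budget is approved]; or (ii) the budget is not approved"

S1: This is (U ∨ ¬V) ∧ (¬U ↓ V).

¬V = ¬F = T
U ∨ ¬V = F ∨ T = T
¬U = ¬F = T
¬U ↓ V = T ↓ F = F
(U ∨ ¬V) ∧ (¬U ↓ V) = T ∧ F = F
Hence S1 is false.

S2: Formalization: ¬(¬U ∧ V) ↔ ¬V

¬U = ¬F = T
¬U ∧ V = T ∧ F = F
¬(¬U ∧ V) = ¬F = T
¬V = ¬F = T
¬(¬U ∧ V) ↔ ¬V = T ↔ T = T
Thus S2 is true.

S3: Formalization: ¬(¬U ↓ V) ∨ ¬V

¬U = ¬F = T
¬U ↓ V = T ↓ F = F
¬(¬U ↓ V) = ¬F = T
¬V = ¬F = T
¬(¬U ↓ V) ∨ ¬V = T ∨ T = T
Thus S3 is true.

2 of the 3 statements are true (S2, S3).

2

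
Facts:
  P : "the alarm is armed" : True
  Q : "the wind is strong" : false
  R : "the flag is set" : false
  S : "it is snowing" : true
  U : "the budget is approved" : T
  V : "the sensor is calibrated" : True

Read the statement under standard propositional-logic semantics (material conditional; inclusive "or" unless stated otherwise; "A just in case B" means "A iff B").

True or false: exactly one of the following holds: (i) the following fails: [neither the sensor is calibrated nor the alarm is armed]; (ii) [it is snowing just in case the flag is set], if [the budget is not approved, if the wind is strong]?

The statement is true.

In symbols: not (V nor P) xor ((Q -> not U) -> (S iff R))

V nor P = True nor True = False
not (V nor P) = not False = True
not U = not True = False
Q -> not U = False -> False = True
S iff R = True iff False = False
(Q -> not U) -> (S iff R) = True -> False = False
not (V nor P) xor ((Q -> not U) -> (S iff R)) = True xor False = True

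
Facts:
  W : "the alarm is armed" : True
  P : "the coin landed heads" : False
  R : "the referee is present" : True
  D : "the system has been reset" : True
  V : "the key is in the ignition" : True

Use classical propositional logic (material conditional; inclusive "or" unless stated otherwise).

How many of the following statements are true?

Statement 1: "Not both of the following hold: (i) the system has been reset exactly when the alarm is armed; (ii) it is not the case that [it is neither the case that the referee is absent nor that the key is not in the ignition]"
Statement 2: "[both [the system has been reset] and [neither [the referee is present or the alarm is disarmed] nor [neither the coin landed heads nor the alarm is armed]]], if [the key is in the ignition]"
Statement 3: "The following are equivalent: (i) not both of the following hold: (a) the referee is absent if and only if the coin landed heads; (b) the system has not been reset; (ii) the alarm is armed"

Statement 1: This is (D <-> W) nand ~(~R nor ~V).

D <-> W = T <-> T = T
~R = ~T = F
~V = ~T = F
~R nor ~V = F nor F = T
~(~R nor ~V) = ~T = F
(D <-> W) nand ~(~R nor ~V) = T nand F = T
So Statement 1 is true.

Statement 2: Formalization: V -> (D & ((R | ~W) nor (P nor W)))

~W = ~T = F
R | ~W = T | F = T
P nor W = F nor T = F
(R | ~W) nor (P nor W) = T nor F = F
D & ((R | ~W) nor (P nor W)) = T & F = F
V -> (D & ((R | ~W) nor (P nor W))) = T -> F = F
So Statement 2 is false.

Statement 3: Parsed as ((~R <-> P) nand ~D) <-> W

~R = ~T = F
~R <-> P = F <-> F = T
~D = ~T = F
(~R <-> P) nand ~D = T nand F = T
((~R <-> P) nand ~D) <-> W = T <-> T = T
So Statement 3 is true.

2 of the 3 statements are true (Statement 1, Statement 3).

2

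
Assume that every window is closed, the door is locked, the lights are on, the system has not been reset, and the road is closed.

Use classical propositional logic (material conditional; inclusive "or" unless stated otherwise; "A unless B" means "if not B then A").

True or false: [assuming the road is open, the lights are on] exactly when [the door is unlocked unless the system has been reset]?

The statement is false.

Let L = "the road is closed" (T), K = "the lights are on" (T), U = "the door is locked" (T), S = "the system has been reset" (F).
This is (~L -> K) <-> (~U | S).

~L = ~T = F
~L -> K = F -> T = T
~U = ~T = F
~U | S = F | F = F
(~L -> K) <-> (~U | S) = T <-> F = F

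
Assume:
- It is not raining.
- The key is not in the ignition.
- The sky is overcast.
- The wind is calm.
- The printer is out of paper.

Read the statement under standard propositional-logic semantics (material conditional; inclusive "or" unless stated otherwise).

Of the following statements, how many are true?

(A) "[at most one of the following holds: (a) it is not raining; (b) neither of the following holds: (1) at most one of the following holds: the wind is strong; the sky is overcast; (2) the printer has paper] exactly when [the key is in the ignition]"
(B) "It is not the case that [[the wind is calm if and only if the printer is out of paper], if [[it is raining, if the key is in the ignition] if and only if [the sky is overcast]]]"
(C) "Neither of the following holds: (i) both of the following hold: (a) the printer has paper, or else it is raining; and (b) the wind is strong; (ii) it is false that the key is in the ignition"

0

Let P = "it is raining" (F), S = "the wind is strong" (F), R = "the sky is overcast" (T), U = "the printer has paper" (F), Q = "the key is in the ignition" (F).

(A): In symbols: (¬P ↑ ((S ↑ R) ↓ U)) ↔ Q

¬P = ¬F = T
S ↑ R = F ↑ T = T
(S ↑ R) ↓ U = T ↓ F = F
¬P ↑ ((S ↑ R) ↓ U) = T ↑ F = T
(¬P ↑ ((S ↑ R) ↓ U)) ↔ Q = T ↔ F = F
Thus (A) is false.

(B): In symbols: ¬(((Q → P) ↔ R) → (¬S ↔ ¬U))

Q → P = F → F = T
(Q → P) ↔ R = T ↔ T = T
¬S = ¬F = T
¬U = ¬F = T
¬S ↔ ¬U = T ↔ T = T
((Q → P) ↔ R) → (¬S ↔ ¬U) = T → T = T
¬(((Q → P) ↔ R) → (¬S ↔ ¬U)) = ¬T = F
Hence (B) is false.

(C): Formalization: ((U ∨ P) ∧ S) ↓ ¬Q

U ∨ P = F ∨ F = F
(U ∨ P) ∧ S = F ∧ F = F
¬Q = ¬F = T
((U ∨ P) ∧ S) ↓ ¬Q = F ↓ T = F
Thus (C) is false.

0 of the 3 statements are true (none).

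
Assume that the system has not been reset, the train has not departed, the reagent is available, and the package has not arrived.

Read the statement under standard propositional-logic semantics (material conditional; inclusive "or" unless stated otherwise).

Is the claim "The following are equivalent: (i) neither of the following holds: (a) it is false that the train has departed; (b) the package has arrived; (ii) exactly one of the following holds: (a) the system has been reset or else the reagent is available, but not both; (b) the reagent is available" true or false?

True.

Let K = "the train has departed" (F), V = "the package has arrived" (F), S = "the system has been reset" (F), W = "the reagent is available" (T).
Formalization: (~K nor V) <-> ((S xor W) xor W)

~K = ~F = T
~K nor V = T nor F = F
S xor W = F xor T = T
(S xor W) xor W = T xor T = F
(~K nor V) <-> ((S xor W) xor W) = F <-> F = T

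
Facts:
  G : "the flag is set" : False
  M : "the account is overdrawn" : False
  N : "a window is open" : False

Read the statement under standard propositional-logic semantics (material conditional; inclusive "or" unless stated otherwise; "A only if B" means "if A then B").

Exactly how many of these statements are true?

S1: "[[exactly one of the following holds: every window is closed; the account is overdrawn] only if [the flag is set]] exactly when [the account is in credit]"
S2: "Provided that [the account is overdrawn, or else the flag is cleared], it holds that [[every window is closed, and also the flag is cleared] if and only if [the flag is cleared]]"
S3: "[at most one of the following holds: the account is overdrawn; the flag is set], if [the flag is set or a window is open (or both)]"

S1: Parsed as ((~N xor M) -> G) <-> ~M

~N = ~F = T
~N xor M = T xor F = T
(~N xor M) -> G = T -> F = F
~M = ~F = T
((~N xor M) -> G) <-> ~M = F <-> T = F
So S1 is false.

S2: Parsed as (M | ~G) -> ((~N & ~G) <-> ~G)

~G = ~F = T
M | ~G = F | T = T
~N = ~F = T
~G = ~F = T
~N & ~G = T & T = T
~G = ~F = T
(~N & ~G) <-> ~G = T <-> T = T
(M | ~G) -> ((~N & ~G) <-> ~G) = T -> T = T
Hence S2 is true.

S3: Formalization: (G | N) -> (M nand G)

G | N = F | F = F
M nand G = F nand F = T
(G | N) -> (M nand G) = F -> T = T
So S3 is true.

True statements: 2.

2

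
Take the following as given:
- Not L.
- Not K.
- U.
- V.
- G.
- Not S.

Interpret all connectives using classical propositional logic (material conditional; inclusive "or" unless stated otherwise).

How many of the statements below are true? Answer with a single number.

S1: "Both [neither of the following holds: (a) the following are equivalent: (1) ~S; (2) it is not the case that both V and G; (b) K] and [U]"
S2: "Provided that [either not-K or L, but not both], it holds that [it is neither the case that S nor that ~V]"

S1: Formalization: ((¬S ↔ (V ↑ G)) ↓ K) ∧ U

¬S = ¬F = T
V ↑ G = T ↑ T = F
¬S ↔ (V ↑ G) = T ↔ F = F
(¬S ↔ (V ↑ G)) ↓ K = F ↓ F = T
((¬S ↔ (V ↑ G)) ↓ K) ∧ U = T ∧ T = T
So S1 is true.

S2: In symbols: (¬K ⊕ L) → (S ↓ ¬V)

¬K = ¬F = T
¬K ⊕ L = T ⊕ F = T
¬V = ¬T = F
S ↓ ¬V = F ↓ F = T
(¬K ⊕ L) → (S ↓ ¬V) = T → T = T
Hence S2 is true.

True statements: 2.

2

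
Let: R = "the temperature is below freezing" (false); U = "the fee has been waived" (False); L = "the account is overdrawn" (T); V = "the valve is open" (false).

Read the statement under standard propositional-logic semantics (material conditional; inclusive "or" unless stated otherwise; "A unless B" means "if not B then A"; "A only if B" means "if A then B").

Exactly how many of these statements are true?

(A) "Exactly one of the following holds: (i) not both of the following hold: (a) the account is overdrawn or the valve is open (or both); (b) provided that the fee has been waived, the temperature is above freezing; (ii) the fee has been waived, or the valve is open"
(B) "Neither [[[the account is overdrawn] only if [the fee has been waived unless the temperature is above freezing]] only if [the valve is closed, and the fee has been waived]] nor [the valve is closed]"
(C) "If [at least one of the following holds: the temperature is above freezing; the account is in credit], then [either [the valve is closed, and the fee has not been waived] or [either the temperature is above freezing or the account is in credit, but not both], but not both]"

0

(A): Parsed as ((L or V) nand (U -> not R)) xor (U or V)

L or V = True or False = True
not R = not False = True
U -> not R = False -> True = True
(L or V) nand (U -> not R) = True nand True = False
U or V = False or False = False
((L or V) nand (U -> not R)) xor (U or V) = False xor False = False
Thus (A) is false.

(B): Parsed as ((L -> (U or not R)) -> (not V and U)) nor not V

not R = not False = True
U or not R = False or True = True
L -> (U or not R) = True -> True = True
not V = not False = True
not V and U = True and False = False
(L -> (U or not R)) -> (not V and U) = True -> False = False
not V = not False = True
((L -> (U or not R)) -> (not V and U)) nor not V = False nor True = False
Hence (B) is false.

(C): Formalization: (not R or not L) -> ((not V and not U) xor (not R xor not L))

not R = not False = True
not L = not True = False
not R or not L = True or False = True
not V = not False = True
not U = not False = True
not V and not U = True and True = True
not R = not False = True
not L = not True = False
not R xor not L = True xor False = True
(not V and not U) xor (not R xor not L) = True xor True = False
(not R or not L) -> ((not V and not U) xor (not R xor not L)) = True -> False = False
Hence (C) is false.

0 of the 3 statements are true (none).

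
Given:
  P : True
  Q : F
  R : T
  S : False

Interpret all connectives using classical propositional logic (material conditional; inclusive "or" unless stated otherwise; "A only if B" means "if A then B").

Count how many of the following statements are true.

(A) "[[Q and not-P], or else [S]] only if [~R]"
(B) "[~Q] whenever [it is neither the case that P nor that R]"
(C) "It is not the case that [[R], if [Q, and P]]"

(A): This is ((Q & ~P) | S) -> ~R.

~P = ~T = F
Q & ~P = F & F = F
(Q & ~P) | S = F | F = F
~R = ~T = F
((Q & ~P) | S) -> ~R = F -> F = T
Thus (A) is true.

(B): Formalization: (P nor R) -> ~Q

P nor R = T nor T = F
~Q = ~F = T
(P nor R) -> ~Q = F -> T = T
Hence (B) is true.

(C): Formalization: ~((Q & P) -> R)

Q & P = F & T = F
(Q & P) -> R = F -> T = T
~((Q & P) -> R) = ~T = F
So (C) is false.

Count: 2.

2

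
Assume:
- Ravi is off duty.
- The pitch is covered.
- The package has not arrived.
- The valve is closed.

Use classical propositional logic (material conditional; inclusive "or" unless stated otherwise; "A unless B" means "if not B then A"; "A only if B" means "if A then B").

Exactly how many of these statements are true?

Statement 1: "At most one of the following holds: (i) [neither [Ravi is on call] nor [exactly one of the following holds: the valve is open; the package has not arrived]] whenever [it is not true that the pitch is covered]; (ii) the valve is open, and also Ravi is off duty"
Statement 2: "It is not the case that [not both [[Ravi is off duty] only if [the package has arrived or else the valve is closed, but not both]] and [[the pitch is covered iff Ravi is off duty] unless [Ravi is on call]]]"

Let D = "the pitch is covered" (T), K = "Ravi is on call" (F), R = "the valve is open" (F), V = "the package has arrived" (F).

Statement 1: In symbols: (~D -> (K nor (R xor ~V))) nand (R & ~K)

~D = ~T = F
~V = ~F = T
R xor ~V = F xor T = T
K nor (R xor ~V) = F nor T = F
~D -> (K nor (R xor ~V)) = F -> F = T
~K = ~F = T
R & ~K = F & T = F
(~D -> (K nor (R xor ~V))) nand (R & ~K) = T nand F = T
Thus Statement 1 is true.

Statement 2: In symbols: ~((~K -> (V xor ~R)) nand ((D <-> ~K) | K))

~K = ~F = T
~R = ~F = T
V xor ~R = F xor T = T
~K -> (V xor ~R) = T -> T = T
~K = ~F = T
D <-> ~K = T <-> T = T
(D <-> ~K) | K = T | F = T
(~K -> (V xor ~R)) nand ((D <-> ~K) | K) = T nand T = F
~((~K -> (V xor ~R)) nand ((D <-> ~K) | K)) = ~F = T
Thus Statement 2 is true.

2 of the 2 statements are true (Statement 1, Statement 2).

2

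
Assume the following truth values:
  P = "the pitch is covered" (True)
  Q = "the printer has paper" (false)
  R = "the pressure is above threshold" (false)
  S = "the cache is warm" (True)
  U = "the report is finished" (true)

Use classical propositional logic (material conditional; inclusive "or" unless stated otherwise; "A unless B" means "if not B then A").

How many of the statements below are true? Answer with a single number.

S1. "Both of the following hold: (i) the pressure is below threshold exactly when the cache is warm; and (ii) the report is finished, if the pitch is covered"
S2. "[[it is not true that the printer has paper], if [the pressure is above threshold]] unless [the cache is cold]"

2

S1: Formalization: (¬R ↔ S) ∧ (P → U)

¬R = ¬F = T
¬R ↔ S = T ↔ T = T
P → U = T → T = T
(¬R ↔ S) ∧ (P → U) = T ∧ T = T
Thus S1 is true.

S2: This is (R → ¬Q) ∨ ¬S.

¬Q = ¬F = T
R → ¬Q = F → T = T
¬S = ¬T = F
(R → ¬Q) ∨ ¬S = T ∨ F = T
So S2 is true.

True statements: 2 (S1, S2).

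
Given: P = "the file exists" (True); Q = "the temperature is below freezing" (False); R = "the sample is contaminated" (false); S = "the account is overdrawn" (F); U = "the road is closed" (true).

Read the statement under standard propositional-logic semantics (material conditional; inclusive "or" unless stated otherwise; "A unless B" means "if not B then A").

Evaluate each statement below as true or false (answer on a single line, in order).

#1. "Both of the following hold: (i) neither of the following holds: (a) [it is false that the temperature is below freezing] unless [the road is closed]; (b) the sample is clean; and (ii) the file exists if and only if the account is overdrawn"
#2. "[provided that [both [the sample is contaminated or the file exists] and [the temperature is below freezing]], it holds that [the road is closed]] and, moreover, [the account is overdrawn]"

#1: In symbols: ((¬Q ∨ U) ↓ ¬R) ∧ (P ↔ S)

¬Q = ¬F = T
¬Q ∨ U = T ∨ T = T
¬R = ¬F = T
(¬Q ∨ U) ↓ ¬R = T ↓ T = F
P ↔ S = T ↔ F = F
((¬Q ∨ U) ↓ ¬R) ∧ (P ↔ S) = F ∧ F = F
Hence #1 is false.

#2: Parsed as (((R ∨ P) ∧ Q) → U) ∧ S

R ∨ P = F ∨ T = T
(R ∨ P) ∧ Q = T ∧ F = F
((R ∨ P) ∧ Q) → U = F → T = T
(((R ∨ P) ∧ Q) → U) ∧ S = T ∧ F = F
Thus #2 is false.

#1 false; #2 false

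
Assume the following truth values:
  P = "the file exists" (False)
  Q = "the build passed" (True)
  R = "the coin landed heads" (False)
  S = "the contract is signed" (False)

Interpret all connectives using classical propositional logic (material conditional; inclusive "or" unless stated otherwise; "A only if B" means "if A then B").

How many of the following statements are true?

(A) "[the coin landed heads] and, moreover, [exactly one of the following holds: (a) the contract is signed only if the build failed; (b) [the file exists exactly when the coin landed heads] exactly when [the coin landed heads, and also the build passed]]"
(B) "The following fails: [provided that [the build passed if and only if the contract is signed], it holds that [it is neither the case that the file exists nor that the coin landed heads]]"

(A): This is R and ((S -> not Q) xor ((P iff R) iff (R and Q))).

not Q = not True = False
S -> not Q = False -> False = True
P iff R = False iff False = True
R and Q = False and True = False
(P iff R) iff (R and Q) = True iff False = False
(S -> not Q) xor ((P iff R) iff (R and Q)) = True xor False = True
R and ((S -> not Q) xor ((P iff R) iff (R and Q))) = False and True = False
Hence (A) is false.

(B): Parsed as not ((Q iff S) -> (P nor R))

Q iff S = True iff False = False
P nor R = False nor False = True
(Q iff S) -> (P nor R) = False -> True = True
not ((Q iff S) -> (P nor R)) = not True = False
So (B) is false.

0 of the 2 statements are true (none).

0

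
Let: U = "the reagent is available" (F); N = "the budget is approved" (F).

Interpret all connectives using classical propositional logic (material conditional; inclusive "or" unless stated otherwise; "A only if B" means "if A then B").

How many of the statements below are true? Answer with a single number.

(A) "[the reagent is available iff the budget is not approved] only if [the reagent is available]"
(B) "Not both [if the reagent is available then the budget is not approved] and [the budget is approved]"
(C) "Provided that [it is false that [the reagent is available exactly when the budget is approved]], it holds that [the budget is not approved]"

(A): This is (U ↔ ¬N) → U.

¬N = ¬F = T
U ↔ ¬N = F ↔ T = F
(U ↔ ¬N) → U = F → F = T
Hence (A) is true.

(B): This is (U → ¬N) ↑ N.

¬N = ¬F = T
U → ¬N = F → T = T
(U → ¬N) ↑ N = T ↑ F = T
Hence (B) is true.

(C): Parsed as ¬(U ↔ N) → ¬N

U ↔ N = F ↔ F = T
¬(U ↔ N) = ¬T = F
¬N = ¬F = T
¬(U ↔ N) → ¬N = F → T = T
Hence (C) is true.

Count: 3.

3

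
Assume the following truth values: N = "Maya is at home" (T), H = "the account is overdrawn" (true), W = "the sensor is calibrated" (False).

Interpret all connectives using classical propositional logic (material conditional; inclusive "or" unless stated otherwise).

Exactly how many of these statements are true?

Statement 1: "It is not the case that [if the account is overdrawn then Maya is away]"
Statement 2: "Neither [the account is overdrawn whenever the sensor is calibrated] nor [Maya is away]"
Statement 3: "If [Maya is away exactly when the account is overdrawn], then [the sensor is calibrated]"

2

Statement 1: In symbols: ~(H -> ~N)

~N = ~T = F
H -> ~N = T -> F = F
~(H -> ~N) = ~F = T
Hence Statement 1 is true.

Statement 2: Parsed as (W -> H) nor ~N

W -> H = F -> T = T
~N = ~T = F
(W -> H) nor ~N = T nor F = F
Thus Statement 2 is false.

Statement 3: In symbols: (~N <-> H) -> W

~N = ~T = F
~N <-> H = F <-> T = F
(~N <-> H) -> W = F -> F = T
So Statement 3 is true.

2 of the 3 statements are true (Statement 1, Statement 3).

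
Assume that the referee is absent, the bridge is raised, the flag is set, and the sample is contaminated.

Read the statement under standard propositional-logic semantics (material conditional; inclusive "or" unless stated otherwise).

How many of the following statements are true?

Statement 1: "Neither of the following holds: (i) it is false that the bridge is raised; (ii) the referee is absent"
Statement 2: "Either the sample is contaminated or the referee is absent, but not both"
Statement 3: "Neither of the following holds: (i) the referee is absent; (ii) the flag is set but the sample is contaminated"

0

Let Q = "the bridge is raised" (T), P = "the referee is present" (F), S = "the sample is contaminated" (T), R = "the flag is set" (T).

Statement 1: In symbols: ~Q nor ~P

~Q = ~T = F
~P = ~F = T
~Q nor ~P = F nor T = F
Hence Statement 1 is false.

Statement 2: Parsed as S xor ~P

~P = ~F = T
S xor ~P = T xor T = F
So Statement 2 is false.

Statement 3: In symbols: ~P nor (R & S)

~P = ~F = T
R & S = T & T = T
~P nor (R & S) = T nor T = F
Hence Statement 3 is false.

Count: 0.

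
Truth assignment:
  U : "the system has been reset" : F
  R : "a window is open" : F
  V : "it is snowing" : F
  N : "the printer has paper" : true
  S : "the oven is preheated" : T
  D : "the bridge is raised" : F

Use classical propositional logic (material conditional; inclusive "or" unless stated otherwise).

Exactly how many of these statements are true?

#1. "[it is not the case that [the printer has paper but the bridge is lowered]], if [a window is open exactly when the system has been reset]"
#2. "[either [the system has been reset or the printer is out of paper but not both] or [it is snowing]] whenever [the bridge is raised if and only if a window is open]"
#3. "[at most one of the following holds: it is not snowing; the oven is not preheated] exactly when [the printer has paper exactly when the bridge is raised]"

#1: In symbols: (R ↔ U) → ¬(N ∧ ¬D)

R ↔ U = F ↔ F = T
¬D = ¬F = T
N ∧ ¬D = T ∧ T = T
¬(N ∧ ¬D) = ¬T = F
(R ↔ U) → ¬(N ∧ ¬D) = T → F = F
Hence #1 is false.

#2: In symbols: (D ↔ R) → ((U ⊕ ¬N) ∨ V)

D ↔ R = F ↔ F = T
¬N = ¬T = F
U ⊕ ¬N = F ⊕ F = F
(U ⊕ ¬N) ∨ V = F ∨ F = F
(D ↔ R) → ((U ⊕ ¬N) ∨ V) = T → F = F
So #2 is false.

#3: Formalization: (¬V ↑ ¬S) ↔ (N ↔ D)

¬V = ¬F = T
¬S = ¬T = F
¬V ↑ ¬S = T ↑ F = T
N ↔ D = T ↔ F = F
(¬V ↑ ¬S) ↔ (N ↔ D) = T ↔ F = F
Thus #3 is false.

Count: 0.

0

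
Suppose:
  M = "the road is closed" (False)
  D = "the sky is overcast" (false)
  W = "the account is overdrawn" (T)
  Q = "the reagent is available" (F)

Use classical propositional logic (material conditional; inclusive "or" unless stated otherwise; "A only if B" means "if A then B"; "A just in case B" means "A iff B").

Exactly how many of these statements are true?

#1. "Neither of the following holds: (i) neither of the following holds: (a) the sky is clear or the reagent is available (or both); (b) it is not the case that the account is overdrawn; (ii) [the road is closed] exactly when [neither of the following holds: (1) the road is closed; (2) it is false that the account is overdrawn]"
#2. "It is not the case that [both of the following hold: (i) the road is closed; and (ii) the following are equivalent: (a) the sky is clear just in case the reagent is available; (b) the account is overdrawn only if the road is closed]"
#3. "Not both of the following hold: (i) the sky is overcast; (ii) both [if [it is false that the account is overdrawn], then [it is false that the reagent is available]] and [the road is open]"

#1: Formalization: ((¬D ∨ Q) ↓ ¬W) ↓ (M ↔ (M ↓ ¬W))

¬D = ¬F = T
¬D ∨ Q = T ∨ F = T
¬W = ¬T = F
(¬D ∨ Q) ↓ ¬W = T ↓ F = F
¬W = ¬T = F
M ↓ ¬W = F ↓ F = T
M ↔ (M ↓ ¬W) = F ↔ T = F
((¬D ∨ Q) ↓ ¬W) ↓ (M ↔ (M ↓ ¬W)) = F ↓ F = T
So #1 is true.

#2: Parsed as ¬(M ∧ ((¬D ↔ Q) ↔ (W → M)))

¬D = ¬F = T
¬D ↔ Q = T ↔ F = F
W → M = T → F = F
(¬D ↔ Q) ↔ (W → M) = F ↔ F = T
M ∧ ((¬D ↔ Q) ↔ (W → M)) = F ∧ T = F
¬(M ∧ ((¬D ↔ Q) ↔ (W → M))) = ¬F = T
Thus #2 is true.

#3: This is D ↑ ((¬W → ¬Q) ∧ ¬M).

¬W = ¬T = F
¬Q = ¬F = T
¬W → ¬Q = F → T = T
¬M = ¬F = T
(¬W → ¬Q) ∧ ¬M = T ∧ T = T
D ↑ ((¬W → ¬Q) ∧ ¬M) = F ↑ T = T
So #3 is true.

3 of the 3 statements are true (#1, #2, #3).

3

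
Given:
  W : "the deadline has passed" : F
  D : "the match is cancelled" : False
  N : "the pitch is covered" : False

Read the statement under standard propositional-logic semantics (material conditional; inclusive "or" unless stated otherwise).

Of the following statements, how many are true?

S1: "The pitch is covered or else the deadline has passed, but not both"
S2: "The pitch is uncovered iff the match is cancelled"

0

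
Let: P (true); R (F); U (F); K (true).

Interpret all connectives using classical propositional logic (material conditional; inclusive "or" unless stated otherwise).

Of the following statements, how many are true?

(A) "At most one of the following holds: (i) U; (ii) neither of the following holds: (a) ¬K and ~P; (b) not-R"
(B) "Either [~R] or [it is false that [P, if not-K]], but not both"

2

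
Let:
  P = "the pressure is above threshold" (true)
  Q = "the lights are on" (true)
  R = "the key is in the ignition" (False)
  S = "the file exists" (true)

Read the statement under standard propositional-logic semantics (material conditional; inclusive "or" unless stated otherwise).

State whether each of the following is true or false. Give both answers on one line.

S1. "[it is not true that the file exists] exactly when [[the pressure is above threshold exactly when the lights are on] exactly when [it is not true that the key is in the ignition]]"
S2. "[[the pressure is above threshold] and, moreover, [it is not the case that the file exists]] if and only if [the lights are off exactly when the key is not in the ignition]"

S1: This is ¬S ↔ ((P ↔ Q) ↔ ¬R).

¬S = ¬T = F
P ↔ Q = T ↔ T = T
¬R = ¬F = T
(P ↔ Q) ↔ ¬R = T ↔ T = T
¬S ↔ ((P ↔ Q) ↔ ¬R) = F ↔ T = F
So S1 is false.

S2: This is (P ∧ ¬S) ↔ (¬Q ↔ ¬R).

¬S = ¬T = F
P ∧ ¬S = T ∧ F = F
¬Q = ¬T = F
¬R = ¬F = T
¬Q ↔ ¬R = F ↔ T = F
(P ∧ ¬S) ↔ (¬Q ↔ ¬R) = F ↔ F = T
Hence S2 is true.

S1 false; S2 true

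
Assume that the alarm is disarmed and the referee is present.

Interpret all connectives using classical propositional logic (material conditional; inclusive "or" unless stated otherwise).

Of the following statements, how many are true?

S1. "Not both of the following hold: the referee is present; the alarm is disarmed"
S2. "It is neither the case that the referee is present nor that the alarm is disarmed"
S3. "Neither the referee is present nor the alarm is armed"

0

Let Q = "the referee is present" (T), P = "the alarm is armed" (F).

S1: Formalization: Q nand ~P

~P = ~F = T
Q nand ~P = T nand T = F
Thus S1 is false.

S2: Parsed as Q nor ~P

~P = ~F = T
Q nor ~P = T nor T = F
So S2 is false.

S3: Parsed as Q nor P

Q nor P = T nor F = F
So S3 is false.

True statements: 0 (none).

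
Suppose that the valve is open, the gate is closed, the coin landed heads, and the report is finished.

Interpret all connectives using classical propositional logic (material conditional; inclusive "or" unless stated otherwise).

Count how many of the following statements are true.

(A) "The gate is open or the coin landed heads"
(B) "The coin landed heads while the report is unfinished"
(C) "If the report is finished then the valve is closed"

Let Q = "the gate is open" (F), R = "the coin landed heads" (T), S = "the report is finished" (T), P = "the valve is open" (T).

(A): In symbols: Q ∨ R

Q ∨ R = F ∨ T = T
Hence (A) is true.

(B): Formalization: R ∧ ¬S

¬S = ¬T = F
R ∧ ¬S = T ∧ F = F
Hence (B) is false.

(C): This is S → ¬P.

¬P = ¬T = F
S → ¬P = T → F = F
Hence (C) is false.

Count: 1.

1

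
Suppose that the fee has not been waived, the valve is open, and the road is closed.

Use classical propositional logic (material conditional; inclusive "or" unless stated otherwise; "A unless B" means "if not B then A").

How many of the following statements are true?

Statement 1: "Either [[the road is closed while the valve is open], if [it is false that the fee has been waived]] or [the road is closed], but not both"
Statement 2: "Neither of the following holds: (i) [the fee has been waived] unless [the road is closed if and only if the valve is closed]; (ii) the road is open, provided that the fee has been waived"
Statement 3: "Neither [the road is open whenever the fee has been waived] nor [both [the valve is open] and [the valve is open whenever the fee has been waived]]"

Let P = "the fee has been waived" (F), R = "the road is closed" (T), Q = "the valve is open" (T).

Statement 1: In symbols: (¬P → (R ∧ Q)) ⊕ R

¬P = ¬F = T
R ∧ Q = T ∧ T = T
¬P → (R ∧ Q) = T → T = T
(¬P → (R ∧ Q)) ⊕ R = T ⊕ T = F
So Statement 1 is false.

Statement 2: Parsed as (P ∨ (R ↔ ¬Q)) ↓ (P → ¬R)

¬Q = ¬T = F
R ↔ ¬Q = T ↔ F = F
P ∨ (R ↔ ¬Q) = F ∨ F = F
¬R = ¬T = F
P → ¬R = F → F = T
(P ∨ (R ↔ ¬Q)) ↓ (P → ¬R) = F ↓ T = F
Thus Statement 2 is false.

Statement 3: This is (P → ¬R) ↓ (Q ∧ (P → Q)).

¬R = ¬T = F
P → ¬R = F → F = T
P → Q = F → T = T
Q ∧ (P → Q) = T ∧ T = T
(P → ¬R) ↓ (Q ∧ (P → Q)) = T ↓ T = F
Thus Statement 3 is false.

Count: 0.

0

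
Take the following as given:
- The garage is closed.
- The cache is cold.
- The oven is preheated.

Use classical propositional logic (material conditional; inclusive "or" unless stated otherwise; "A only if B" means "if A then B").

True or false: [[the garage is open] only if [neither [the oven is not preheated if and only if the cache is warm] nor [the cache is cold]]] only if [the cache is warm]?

Let W = "the garage is closed" (True), U = "the oven is preheated" (True), R = "the cache is warm" (False).
Parsed as (not W -> ((not U iff R) nor not R)) -> R

not W = not True = False
not U = not True = False
not U iff R = False iff False = True
not R = not False = True
(not U iff R) nor not R = True nor True = False
not W -> ((not U iff R) nor not R) = False -> False = True
(not W -> ((not U iff R) nor not R)) -> R = True -> False = False

False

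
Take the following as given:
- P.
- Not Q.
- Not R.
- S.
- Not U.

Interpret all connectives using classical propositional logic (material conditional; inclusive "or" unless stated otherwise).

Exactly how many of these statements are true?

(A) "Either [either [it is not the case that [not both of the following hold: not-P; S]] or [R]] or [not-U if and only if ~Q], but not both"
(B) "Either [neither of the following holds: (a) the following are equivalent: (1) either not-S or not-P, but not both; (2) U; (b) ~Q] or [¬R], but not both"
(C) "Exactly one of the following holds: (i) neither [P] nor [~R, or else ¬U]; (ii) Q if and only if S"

(A): This is (~(~P nand S) | R) xor (~U <-> ~Q).

~P = ~T = F
~P nand S = F nand T = T
~(~P nand S) = ~T = F
~(~P nand S) | R = F | F = F
~U = ~F = T
~Q = ~F = T
~U <-> ~Q = T <-> T = T
(~(~P nand S) | R) xor (~U <-> ~Q) = F xor T = T
So (A) is true.

(B): Formalization: (((~S xor ~P) <-> U) nor ~Q) xor ~R

~S = ~T = F
~P = ~T = F
~S xor ~P = F xor F = F
(~S xor ~P) <-> U = F <-> F = T
~Q = ~F = T
((~S xor ~P) <-> U) nor ~Q = T nor T = F
~R = ~F = T
(((~S xor ~P) <-> U) nor ~Q) xor ~R = F xor T = T
Thus (B) is true.

(C): Parsed as (P nor (~R | ~U)) xor (Q <-> S)

~R = ~F = T
~U = ~F = T
~R | ~U = T | T = T
P nor (~R | ~U) = T nor T = F
Q <-> S = F <-> T = F
(P nor (~R | ~U)) xor (Q <-> S) = F xor F = F
Thus (C) is false.

2 of the 3 statements are true ((A), (B)).

2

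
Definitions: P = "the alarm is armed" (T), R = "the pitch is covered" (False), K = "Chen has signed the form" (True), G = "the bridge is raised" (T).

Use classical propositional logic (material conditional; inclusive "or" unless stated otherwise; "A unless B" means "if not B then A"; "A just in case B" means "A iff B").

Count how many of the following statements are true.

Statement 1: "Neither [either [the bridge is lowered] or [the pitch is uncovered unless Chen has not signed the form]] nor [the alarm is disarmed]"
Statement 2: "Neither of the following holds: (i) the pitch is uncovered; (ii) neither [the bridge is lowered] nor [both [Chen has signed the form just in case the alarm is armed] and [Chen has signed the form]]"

0

Statement 1: Formalization: (~G | (~R | ~K)) nor ~P

~G = ~T = F
~R = ~F = T
~K = ~T = F
~R | ~K = T | F = T
~G | (~R | ~K) = F | T = T
~P = ~T = F
(~G | (~R | ~K)) nor ~P = T nor F = F
Hence Statement 1 is false.

Statement 2: This is ~R nor (~G nor ((K <-> P) & K)).

~R = ~F = T
~G = ~T = F
K <-> P = T <-> T = T
(K <-> P) & K = T & T = T
~G nor ((K <-> P) & K) = F nor T = F
~R nor (~G nor ((K <-> P) & K)) = T nor F = F
So Statement 2 is false.

Count: 0.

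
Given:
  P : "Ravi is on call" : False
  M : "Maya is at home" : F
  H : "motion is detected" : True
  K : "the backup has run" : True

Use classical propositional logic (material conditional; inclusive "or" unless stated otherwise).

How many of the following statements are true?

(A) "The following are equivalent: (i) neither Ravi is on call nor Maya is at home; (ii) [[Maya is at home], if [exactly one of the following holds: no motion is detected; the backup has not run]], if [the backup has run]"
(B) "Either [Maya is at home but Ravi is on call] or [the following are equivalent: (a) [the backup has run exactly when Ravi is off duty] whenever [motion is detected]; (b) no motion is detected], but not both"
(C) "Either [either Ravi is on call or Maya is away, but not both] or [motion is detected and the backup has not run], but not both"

(A): Formalization: (P nor M) <-> (K -> ((~H xor ~K) -> M))

P nor M = F nor F = T
~H = ~T = F
~K = ~T = F
~H xor ~K = F xor F = F
(~H xor ~K) -> M = F -> F = T
K -> ((~H xor ~K) -> M) = T -> T = T
(P nor M) <-> (K -> ((~H xor ~K) -> M)) = T <-> T = T
So (A) is true.

(B): This is (M & P) xor ((H -> (K <-> ~P)) <-> ~H).

M & P = F & F = F
~P = ~F = T
K <-> ~P = T <-> T = T
H -> (K <-> ~P) = T -> T = T
~H = ~T = F
(H -> (K <-> ~P)) <-> ~H = T <-> F = F
(M & P) xor ((H -> (K <-> ~P)) <-> ~H) = F xor F = F
Thus (B) is false.

(C): Formalization: (P xor ~M) xor (H & ~K)

~M = ~F = T
P xor ~M = F xor T = T
~K = ~T = F
H & ~K = T & F = F
(P xor ~M) xor (H & ~K) = T xor F = T
Thus (C) is true.

Count: 2.

2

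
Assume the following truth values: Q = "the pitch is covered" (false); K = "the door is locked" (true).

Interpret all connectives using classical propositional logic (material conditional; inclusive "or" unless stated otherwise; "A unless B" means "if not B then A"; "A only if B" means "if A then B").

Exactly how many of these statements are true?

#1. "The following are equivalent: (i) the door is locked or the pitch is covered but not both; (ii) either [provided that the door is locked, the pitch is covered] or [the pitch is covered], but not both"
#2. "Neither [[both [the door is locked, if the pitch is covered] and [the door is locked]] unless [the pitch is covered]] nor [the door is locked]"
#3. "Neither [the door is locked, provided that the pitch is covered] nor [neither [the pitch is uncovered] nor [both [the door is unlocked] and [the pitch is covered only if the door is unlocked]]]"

0

#1: Parsed as (K ⊕ Q) ↔ ((K → Q) ⊕ Q)

K ⊕ Q = T ⊕ F = T
K → Q = T → F = F
(K → Q) ⊕ Q = F ⊕ F = F
(K ⊕ Q) ↔ ((K → Q) ⊕ Q) = T ↔ F = F
Thus #1 is false.

#2: Parsed as (((Q → K) ∧ K) ∨ Q) ↓ K

Q → K = F → T = T
(Q → K) ∧ K = T ∧ T = T
((Q → K) ∧ K) ∨ Q = T ∨ F = T
(((Q → K) ∧ K) ∨ Q) ↓ K = T ↓ T = F
Thus #2 is false.

#3: This is (Q → K) ↓ (¬Q ↓ (¬K ∧ (Q → ¬K))).

Q → K = F → T = T
¬Q = ¬F = T
¬K = ¬T = F
¬K = ¬T = F
Q → ¬K = F → F = T
¬K ∧ (Q → ¬K) = F ∧ T = F
¬Q ↓ (¬K ∧ (Q → ¬K)) = T ↓ F = F
(Q → K) ↓ (¬Q ↓ (¬K ∧ (Q → ¬K))) = T ↓ F = F
Hence #3 is false.

0 of the 3 statements are true (none).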